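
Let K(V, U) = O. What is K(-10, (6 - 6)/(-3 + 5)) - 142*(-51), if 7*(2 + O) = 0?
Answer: 7240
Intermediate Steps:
O = -2 (O = -2 + (⅐)*0 = -2 + 0 = -2)
K(V, U) = -2
K(-10, (6 - 6)/(-3 + 5)) - 142*(-51) = -2 - 142*(-51) = -2 + 7242 = 7240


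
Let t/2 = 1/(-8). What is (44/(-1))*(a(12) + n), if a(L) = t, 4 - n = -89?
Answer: -4081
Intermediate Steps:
n = 93 (n = 4 - 1*(-89) = 4 + 89 = 93)
t = -¼ (t = 2/(-8) = 2*(-⅛) = -¼ ≈ -0.25000)
a(L) = -¼
(44/(-1))*(a(12) + n) = (44/(-1))*(-¼ + 93) = (44*(-1))*(371/4) = -44*371/4 = -4081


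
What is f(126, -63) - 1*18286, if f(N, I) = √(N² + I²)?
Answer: -18286 + 63*√5 ≈ -18145.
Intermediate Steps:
f(N, I) = √(I² + N²)
f(126, -63) - 1*18286 = √((-63)² + 126²) - 1*18286 = √(3969 + 15876) - 18286 = √19845 - 18286 = 63*√5 - 18286 = -18286 + 63*√5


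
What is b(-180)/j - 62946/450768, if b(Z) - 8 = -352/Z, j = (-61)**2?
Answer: -1723008151/12579807960 ≈ -0.13697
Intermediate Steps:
j = 3721
b(Z) = 8 - 352/Z
b(-180)/j - 62946/450768 = (8 - 352/(-180))/3721 - 62946/450768 = (8 - 352*(-1/180))*(1/3721) - 62946*1/450768 = (8 + 88/45)*(1/3721) - 10491/75128 = (448/45)*(1/3721) - 10491/75128 = 448/167445 - 10491/75128 = -1723008151/12579807960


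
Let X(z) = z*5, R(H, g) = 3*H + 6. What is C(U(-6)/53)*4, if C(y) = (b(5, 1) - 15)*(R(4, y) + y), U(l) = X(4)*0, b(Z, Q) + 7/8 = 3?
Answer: -927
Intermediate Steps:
R(H, g) = 6 + 3*H
b(Z, Q) = 17/8 (b(Z, Q) = -7/8 + 3 = 17/8)
X(z) = 5*z
U(l) = 0 (U(l) = (5*4)*0 = 20*0 = 0)
C(y) = -927/4 - 103*y/8 (C(y) = (17/8 - 15)*((6 + 3*4) + y) = -103*((6 + 12) + y)/8 = -103*(18 + y)/8 = -927/4 - 103*y/8)
C(U(-6)/53)*4 = (-927/4 - 0/53)*4 = (-927/4 - 103/8*0)*4 = (-927/4 + 0)*4 = -927/4*4 = -927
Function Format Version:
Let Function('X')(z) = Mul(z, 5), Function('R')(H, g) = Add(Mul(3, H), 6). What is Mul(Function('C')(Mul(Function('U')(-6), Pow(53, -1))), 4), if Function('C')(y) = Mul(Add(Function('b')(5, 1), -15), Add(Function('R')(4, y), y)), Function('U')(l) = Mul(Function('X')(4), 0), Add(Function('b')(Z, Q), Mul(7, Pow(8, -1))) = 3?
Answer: -927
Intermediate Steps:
Function('R')(H, g) = Add(6, Mul(3, H))
Function('b')(Z, Q) = Rational(17, 8) (Function('b')(Z, Q) = Add(Rational(-7, 8), 3) = Rational(17, 8))
Function('X')(z) = Mul(5, z)
Function('U')(l) = 0 (Function('U')(l) = Mul(Mul(5, 4), 0) = Mul(20, 0) = 0)
Function('C')(y) = Add(Rational(-927, 4), Mul(Rational(-103, 8), y)) (Function('C')(y) = Mul(Add(Rational(17, 8), -15), Add(Add(6, Mul(3, 4)), y)) = Mul(Rational(-103, 8), Add(Add(6, 12), y)) = Mul(Rational(-103, 8), Add(18, y)) = Add(Rational(-927, 4), Mul(Rational(-103, 8), y)))
Mul(Function('C')(Mul(Function('U')(-6), Pow(53, -1))), 4) = Mul(Add(Rational(-927, 4), Mul(Rational(-103, 8), Mul(0, Pow(53, -1)))), 4) = Mul(Add(Rational(-927, 4), Mul(Rational(-103, 8), Mul(0, Rational(1, 53)))), 4) = Mul(Add(Rational(-927, 4), Mul(Rational(-103, 8), 0)), 4) = Mul(Add(Rational(-927, 4), 0), 4) = Mul(Rational(-927, 4), 4) = -927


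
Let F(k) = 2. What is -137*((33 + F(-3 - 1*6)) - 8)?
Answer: -3699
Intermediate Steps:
-137*((33 + F(-3 - 1*6)) - 8) = -137*((33 + 2) - 8) = -137*(35 - 8) = -137*27 = -3699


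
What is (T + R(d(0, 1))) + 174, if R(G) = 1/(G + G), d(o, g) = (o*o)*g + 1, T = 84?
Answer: 517/2 ≈ 258.50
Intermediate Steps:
d(o, g) = 1 + g*o**2 (d(o, g) = o**2*g + 1 = g*o**2 + 1 = 1 + g*o**2)
R(G) = 1/(2*G)
(T + R(d(0, 1))) + 174 = (84 + 1/(2*(1 + 1*0**2))) + 174 = (84 + 1/(2*(1 + 1*0))) + 174 = (84 + 1/(2*(1 + 0))) + 174 = (84 + (1/2)/1) + 174 = (84 + (1/2)*1) + 174 = (84 + 1/2) + 174 = 169/2 + 174 = 517/2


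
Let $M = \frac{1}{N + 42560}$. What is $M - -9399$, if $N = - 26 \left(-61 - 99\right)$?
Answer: $\frac{439121281}{46720} \approx 9399.0$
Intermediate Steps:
$N = 4160$ ($N = \left(-26\right) \left(-160\right) = 4160$)
$M = \frac{1}{46720}$ ($M = \frac{1}{4160 + 42560} = \frac{1}{46720} \approx 2.1404 \cdot 10^{-5}$)
$M - -9399 = \frac{1}{46720} - -9399 = \frac{1}{46720} + 9399 = \frac{439121281}{46720}$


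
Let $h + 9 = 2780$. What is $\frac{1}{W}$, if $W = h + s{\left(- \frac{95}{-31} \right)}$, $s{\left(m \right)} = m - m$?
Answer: $\frac{1}{2771} \approx 0.00036088$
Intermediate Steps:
$h = 2771$ ($h = -9 + 2780 = 2771$)
$s{\left(m \right)} = 0$
$W = 2771$ ($W = 2771 + 0 = 2771$)
$\frac{1}{W} = \frac{1}{2771}$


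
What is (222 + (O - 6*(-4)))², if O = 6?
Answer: 63504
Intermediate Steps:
(222 + (O - 6*(-4)))² = (222 + (6 - 6*(-4)))² = (222 + (6 + 24))² = (222 + 30)² = 252² = 63504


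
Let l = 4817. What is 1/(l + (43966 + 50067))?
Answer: 1/98850 ≈ 1.0116e-5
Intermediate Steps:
1/(l + (43966 + 50067)) = 1/(4817 + (43966 + 50067)) = 1/(4817 + 94033) = 1/98850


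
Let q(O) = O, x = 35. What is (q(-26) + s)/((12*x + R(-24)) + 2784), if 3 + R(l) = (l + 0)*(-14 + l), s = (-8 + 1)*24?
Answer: -194/4113 ≈ -0.047168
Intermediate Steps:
s = -168 (s = -7*24 = -168)
R(l) = -3 + l*(-14 + l) (R(l) = -3 + (l + 0)*(-14 + l) = -3 + l*(-14 + l))
(q(-26) + s)/((12*x + R(-24)) + 2784) = (-26 - 168)/((12*35 + (-3 + (-24)² - 14*(-24))) + 2784) = -194/((420 + (-3 + 576 + 336)) + 2784) = -194/((420 + 909) + 2784) = -194/(1329 + 2784) = -194/4113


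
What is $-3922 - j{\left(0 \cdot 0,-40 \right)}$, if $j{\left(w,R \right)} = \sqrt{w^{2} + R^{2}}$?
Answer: $-3962$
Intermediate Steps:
$j{\left(w,R \right)} = \sqrt{R^{2} + w^{2}}$
$-3922 - j{\left(0 \cdot 0,-40 \right)} = -3922 - \sqrt{\left(-40\right)^{2} + \left(0 \cdot 0\right)^{2}} = -3922 - \sqrt{1600 + 0^{2}} = -3922 - \sqrt{1600 + 0} = -3922 - \sqrt{1600} = -3922 - 40 = -3962$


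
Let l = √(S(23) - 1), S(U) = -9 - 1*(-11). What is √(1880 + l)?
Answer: 3*√209 ≈ 43.370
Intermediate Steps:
S(U) = 2 (S(U) = -9 + 11 = 2)
l = 1 (l = √(2 - 1) = √1 = 1)
√(1880 + l) = √(1880 + 1) = √1881 = 3*√209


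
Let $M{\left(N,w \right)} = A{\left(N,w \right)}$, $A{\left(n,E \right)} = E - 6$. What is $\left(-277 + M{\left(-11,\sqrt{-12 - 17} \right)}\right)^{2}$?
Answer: $\left(283 - i \sqrt{29}\right)^{2} \approx 80060.0 - 3048.0 i$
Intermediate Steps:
$A{\left(n,E \right)} = -6 + E$
$M{\left(N,w \right)} = -6 + w$
$\left(-277 + M{\left(-11,\sqrt{-12 - 17} \right)}\right)^{2} = \left(-277 - \left(6 - \sqrt{-12 - 17}\right)\right)^{2} = \left(-277 - \left(6 - \sqrt{-29}\right)\right)^{2} = \left(-277 - \left(6 - i \sqrt{29}\right)\right)^{2} = \left(-283 + i \sqrt{29}\right)^{2}$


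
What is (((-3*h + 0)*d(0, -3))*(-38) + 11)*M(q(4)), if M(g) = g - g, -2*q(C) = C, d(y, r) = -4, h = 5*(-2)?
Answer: 0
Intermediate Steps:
h = -10
q(C) = -C/2
M(g) = 0
(((-3*h + 0)*d(0, -3))*(-38) + 11)*M(q(4)) = (((-3*(-10) + 0)*(-4))*(-38) + 11)*0 = (((30 + 0)*(-4))*(-38) + 11)*0 = ((30*(-4))*(-38) + 11)*0 = (-120*(-38) + 11)*0 = (4560 + 11)*0 = 4571*0 = 0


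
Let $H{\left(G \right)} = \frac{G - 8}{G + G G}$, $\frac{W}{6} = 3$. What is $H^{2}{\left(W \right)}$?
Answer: $\frac{25}{29241} \approx 0.00085496$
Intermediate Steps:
$W = 18$ ($W = 6 \cdot 3 = 18$)
$H{\left(G \right)} = \frac{-8 + G}{G + G^{2}}$
$H^{2}{\left(W \right)} = \left(\frac{-8 + 18}{18 \left(1 + 18\right)}\right)^{2} = \left(\frac{1}{18} \cdot \frac{1}{19} \cdot 10\right)^{2} = \left(\frac{5}{171}\right)^{2} = \frac{25}{29241}$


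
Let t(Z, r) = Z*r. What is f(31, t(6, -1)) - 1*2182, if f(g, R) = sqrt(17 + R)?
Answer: -2182 + sqrt(11) ≈ -2178.7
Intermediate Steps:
f(31, t(6, -1)) - 1*2182 = sqrt(17 + 6*(-1)) - 1*2182 = sqrt(17 - 6) - 2182 = sqrt(11) - 2182 = -2182 + sqrt(11)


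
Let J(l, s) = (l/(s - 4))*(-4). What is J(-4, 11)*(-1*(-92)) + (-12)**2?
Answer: 2480/7 ≈ 354.29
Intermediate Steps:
J(l, s) = -4*l/(-4 + s) (J(l, s) = (l/(-4 + s))*(-4) = -4*l/(-4 + s))
J(-4, 11)*(-1*(-92)) + (-12)**2 = (-4*(-4)/(-4 + 11))*(-1*(-92)) + (-12)**2 = -4*(-4)/7*92 + 144 = -4*(-4)*1/7*92 + 144 = (16/7)*92 + 144 = 1472/7 + 144 = 2480/7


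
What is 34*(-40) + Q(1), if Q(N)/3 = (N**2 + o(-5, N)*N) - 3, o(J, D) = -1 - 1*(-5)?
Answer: -1354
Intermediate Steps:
o(J, D) = 4 (o(J, D) = -1 + 5 = 4)
Q(N) = -9 + 3*N**2 + 12*N (Q(N) = 3*((N**2 + 4*N) - 3) = 3*(-3 + N**2 + 4*N) = -9 + 3*N**2 + 12*N)
34*(-40) + Q(1) = 34*(-40) + (-9 + 3*1**2 + 12*1) = -1360 + (-9 + 3*1 + 12) = -1360 + (-9 + 3 + 12) = -1360 + 6 = -1354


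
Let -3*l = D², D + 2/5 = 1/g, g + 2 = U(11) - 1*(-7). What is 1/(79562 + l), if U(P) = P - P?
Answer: 75/5967149 ≈ 1.2569e-5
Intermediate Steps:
U(P) = 0
g = 5 (g = -2 + (0 - 1*(-7)) = -2 + (0 + 7) = -2 + 7 = 5)
D = -⅕ (D = -⅖ + 1/5 = -⅖ + ⅕ = -⅕ ≈ -0.20000)
l = -1/75 (l = -(-⅕)²/3 = -⅓*1/25 = -1/75 ≈ -0.013333)
1/(79562 + l) = 1/(79562 - 1/75) = 1/(5967149/75) = 75/5967149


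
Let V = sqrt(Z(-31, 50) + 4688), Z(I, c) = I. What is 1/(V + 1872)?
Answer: 1872/3499727 - sqrt(4657)/3499727 ≈ 0.00051540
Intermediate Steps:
V = sqrt(4657) (V = sqrt(-31 + 4688) = sqrt(4657) ≈ 68.242)
1/(V + 1872) = 1/(sqrt(4657) + 1872) = 1/(1872 + sqrt(4657))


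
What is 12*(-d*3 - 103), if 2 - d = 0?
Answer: -1308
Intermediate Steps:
d = 2 (d = 2 - 1*0 = 2 + 0 = 2)
12*(-d*3 - 103) = 12*(-1*2*3 - 103) = 12*(-2*3 - 103) = 12*(-6 - 103) = 12*(-109) = -1308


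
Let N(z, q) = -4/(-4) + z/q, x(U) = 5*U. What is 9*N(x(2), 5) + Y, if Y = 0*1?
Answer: 27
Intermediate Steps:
Y = 0
N(z, q) = 1 + z/q (N(z, q) = -4*(-¼) + z/q = 1 + z/q)
9*N(x(2), 5) + Y = 9*((5 + 5*2)/5) + 0 = 9*((5 + 10)/5) + 0 = 9*((⅕)*15) + 0 = 9*3 + 0 = 27 + 0 = 27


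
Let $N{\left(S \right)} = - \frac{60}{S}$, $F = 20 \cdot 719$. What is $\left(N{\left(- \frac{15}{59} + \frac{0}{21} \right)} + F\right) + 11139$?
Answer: $25755$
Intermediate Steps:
$F = 14380$
$\left(N{\left(- \frac{15}{59} + \frac{0}{21} \right)} + F\right) + 11139 = \left(- \frac{60}{- \frac{15}{59} + \frac{0}{21}} + 14380\right) + 11139 = \left(- \frac{60}{\left(-15\right) \frac{1}{59} + 0 \cdot \frac{1}{21}} + 14380\right) + 11139 = \left(- \frac{60}{- \frac{15}{59} + 0} + 14380\right) + 11139 = \left(- \frac{60}{- \frac{15}{59}} + 14380\right) + 11139 = \left(\left(-60\right) \left(- \frac{59}{15}\right) + 14380\right) + 11139 = \left(236 + 14380\right) + 11139 = 14616 + 11139 = 25755$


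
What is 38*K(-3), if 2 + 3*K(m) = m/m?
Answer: -38/3 ≈ -12.667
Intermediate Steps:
K(m) = -⅓ (K(m) = -⅔ + (m/m)/3 = -⅔ + (⅓)*1 = -⅔ + ⅓ = -⅓)
38*K(-3) = 38*(-⅓) = -38/3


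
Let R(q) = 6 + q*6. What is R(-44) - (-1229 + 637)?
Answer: 334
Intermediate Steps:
R(q) = 6 + 6*q
R(-44) - (-1229 + 637) = (6 + 6*(-44)) - (-1229 + 637) = (6 - 264) - 1*(-592) = -258 + 592 = 334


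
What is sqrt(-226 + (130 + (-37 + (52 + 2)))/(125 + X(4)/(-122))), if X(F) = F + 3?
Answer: 2*I*sqrt(1451042142)/5081 ≈ 14.994*I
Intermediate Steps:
X(F) = 3 + F
sqrt(-226 + (130 + (-37 + (52 + 2)))/(125 + X(4)/(-122))) = sqrt(-226 + (130 + (-37 + (52 + 2)))/(125 + (3 + 4)/(-122))) = sqrt(-226 + (130 + (-37 + 54))/(125 + 7*(-1/122))) = sqrt(-226 + (130 + 17)/(125 - 7/122)) = sqrt(-226 + 147/(15243/122)) = sqrt(-226 + 147*(122/15243)) = sqrt(-226 + 5978/5081) = sqrt(-1142328/5081) = 2*I*sqrt(1451042142)/5081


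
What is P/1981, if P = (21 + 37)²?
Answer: 3364/1981 ≈ 1.6981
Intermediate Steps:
P = 3364 (P = 58² = 3364)
P/1981 = 3364/1981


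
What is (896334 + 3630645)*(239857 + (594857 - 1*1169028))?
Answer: -1513432457406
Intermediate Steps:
(896334 + 3630645)*(239857 + (594857 - 1*1169028)) = 4526979*(239857 + (594857 - 1169028)) = 4526979*(239857 - 574171) = 4526979*(-334314) = -1513432457406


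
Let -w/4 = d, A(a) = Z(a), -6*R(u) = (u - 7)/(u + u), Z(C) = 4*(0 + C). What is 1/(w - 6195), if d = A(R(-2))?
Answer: -1/6189 ≈ -0.00016158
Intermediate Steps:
Z(C) = 4*C
R(u) = -(-7 + u)/(12*u) (R(u) = -(u - 7)/(6*(u + u)) = -(-7 + u)/(6*(2*u)) = -(-7 + u)*1/(2*u)/6 = -(-7 + u)/(12*u))
A(a) = 4*a
d = -3/2 (d = 4*((1/12)*(7 - 1*(-2))/(-2)) = 4*((1/12)*(-1/2)*(7 + 2)) = 4*((1/12)*(-1/2)*9) = 4*(-3/8) = -3/2 ≈ -1.5000)
w = 6 (w = -4*(-3/2) = 6)
1/(w - 6195) = 1/(6 - 6195) = 1/(-6189) = -1/6189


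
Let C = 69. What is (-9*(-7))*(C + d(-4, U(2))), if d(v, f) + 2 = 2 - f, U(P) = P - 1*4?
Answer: 4473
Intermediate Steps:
U(P) = -4 + P (U(P) = P - 4 = -4 + P)
d(v, f) = -f (d(v, f) = -2 + (2 - f) = -f)
(-9*(-7))*(C + d(-4, U(2))) = (-9*(-7))*(69 - (-4 + 2)) = 63*(69 - 1*(-2)) = 63*(69 + 2) = 63*71 = 4473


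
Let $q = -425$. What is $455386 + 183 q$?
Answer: $377611$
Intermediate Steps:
$455386 + 183 q = 455386 + 183 \left(-425\right) = 455386 - 77775 = 377611$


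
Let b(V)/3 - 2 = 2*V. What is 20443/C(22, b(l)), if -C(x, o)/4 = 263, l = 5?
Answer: -20443/1052 ≈ -19.432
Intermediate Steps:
b(V) = 6 + 6*V (b(V) = 6 + 3*(2*V) = 6 + 6*V)
C(x, o) = -1052 (C(x, o) = -4*263 = -1052)
20443/C(22, b(l)) = 20443/(-1052) = 20443*(-1/1052) = -20443/1052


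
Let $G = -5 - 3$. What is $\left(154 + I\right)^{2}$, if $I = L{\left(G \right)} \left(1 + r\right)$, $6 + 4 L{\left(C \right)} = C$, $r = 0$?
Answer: $\frac{90601}{4} \approx 22650.0$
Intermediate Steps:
$G = -8$ ($G = -5 - 3 = -8$)
$L{\left(C \right)} = - \frac{3}{2} + \frac{C}{4}$
$I = - \frac{7}{2}$ ($I = \left(- \frac{3}{2} + \frac{1}{4} \left(-8\right)\right) \left(1 + 0\right) = \left(- \frac{3}{2} - 2\right) 1 = \left(- \frac{7}{2}\right) 1 = - \frac{7}{2} \approx -3.5$)
$\left(154 + I\right)^{2} = \left(154 - \frac{7}{2}\right)^{2} = \left(\frac{301}{2}\right)^{2} = \frac{90601}{4}$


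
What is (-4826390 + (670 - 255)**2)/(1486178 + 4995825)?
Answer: -4654165/6482003 ≈ -0.71801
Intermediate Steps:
(-4826390 + (670 - 255)**2)/(1486178 + 4995825) = (-4826390 + 415**2)/6482003 = (-4826390 + 172225)*(1/6482003) = -4654165*1/6482003 = -4654165/6482003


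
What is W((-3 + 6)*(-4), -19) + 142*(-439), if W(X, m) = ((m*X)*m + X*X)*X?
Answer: -12082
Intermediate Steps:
W(X, m) = X*(X² + X*m²) (W(X, m) = ((X*m)*m + X²)*X = (X*m² + X²)*X = (X² + X*m²)*X = X*(X² + X*m²))
W((-3 + 6)*(-4), -19) + 142*(-439) = ((-3 + 6)*(-4))²*((-3 + 6)*(-4) + (-19)²) + 142*(-439) = (3*(-4))²*(3*(-4) + 361) - 62338 = (-12)²*(-12 + 361) - 62338 = 144*349 - 62338 = 50256 - 62338 = -12082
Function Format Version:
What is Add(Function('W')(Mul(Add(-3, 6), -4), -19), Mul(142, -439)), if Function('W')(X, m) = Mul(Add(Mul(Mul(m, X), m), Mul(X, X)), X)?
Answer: -12082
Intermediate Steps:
Function('W')(X, m) = Mul(X, Add(Pow(X, 2), Mul(X, Pow(m, 2)))) (Function('W')(X, m) = Mul(Add(Mul(Mul(X, m), m), Pow(X, 2)), X) = Mul(Add(Mul(X, Pow(m, 2)), Pow(X, 2)), X) = Mul(Add(Pow(X, 2), Mul(X, Pow(m, 2))), X) = Mul(X, Add(Pow(X, 2), Mul(X, Pow(m, 2)))))
Add(Function('W')(Mul(Add(-3, 6), -4), -19), Mul(142, -439)) = Add(Mul(Pow(Mul(Add(-3, 6), -4), 2), Add(Mul(Add(-3, 6), -4), Pow(-19, 2))), Mul(142, -439)) = Add(Mul(Pow(Mul(3, -4), 2), Add(Mul(3, -4), 361)), -62338) = Add(Mul(Pow(-12, 2), Add(-12, 361)), -62338) = Add(Mul(144, 349), -62338) = Add(50256, -62338) = -12082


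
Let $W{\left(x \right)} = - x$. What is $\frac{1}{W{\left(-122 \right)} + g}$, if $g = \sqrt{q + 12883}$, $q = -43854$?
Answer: $\frac{122}{45855} - \frac{i \sqrt{30971}}{45855} \approx 0.0026606 - 0.0038379 i$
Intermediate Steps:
$g = i \sqrt{30971}$ ($g = \sqrt{-43854 + 12883} = \sqrt{-30971} = i \sqrt{30971} \approx 175.99 i$)
$\frac{1}{W{\left(-122 \right)} + g} = \frac{1}{\left(-1\right) \left(-122\right) + i \sqrt{30971}} = \frac{1}{122 + i \sqrt{30971}}$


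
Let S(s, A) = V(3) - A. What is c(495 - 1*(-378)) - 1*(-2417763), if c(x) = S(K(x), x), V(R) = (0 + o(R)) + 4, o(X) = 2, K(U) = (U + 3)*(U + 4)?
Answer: 2416896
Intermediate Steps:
K(U) = (3 + U)*(4 + U)
V(R) = 6 (V(R) = (0 + 2) + 4 = 2 + 4 = 6)
S(s, A) = 6 - A
c(x) = 6 - x
c(495 - 1*(-378)) - 1*(-2417763) = (6 - (495 - 1*(-378))) - 1*(-2417763) = (6 - (495 + 378)) + 2417763 = (6 - 1*873) + 2417763 = (6 - 873) + 2417763 = -867 + 2417763 = 2416896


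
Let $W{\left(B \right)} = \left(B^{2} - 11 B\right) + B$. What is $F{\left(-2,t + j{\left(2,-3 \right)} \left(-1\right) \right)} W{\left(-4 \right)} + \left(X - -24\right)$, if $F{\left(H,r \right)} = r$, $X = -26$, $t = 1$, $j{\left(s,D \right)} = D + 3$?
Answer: $54$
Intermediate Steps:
$j{\left(s,D \right)} = 3 + D$
$W{\left(B \right)} = B^{2} - 10 B$
$F{\left(-2,t + j{\left(2,-3 \right)} \left(-1\right) \right)} W{\left(-4 \right)} + \left(X - -24\right) = \left(1 + \left(3 - 3\right) \left(-1\right)\right) \left(- 4 \left(-10 - 4\right)\right) - 2 = \left(1 + 0 \left(-1\right)\right) \left(\left(-4\right) \left(-14\right)\right) + \left(-26 + 24\right) = \left(1 + 0\right) 56 - 2 = 1 \cdot 56 - 2 = 56 - 2 = 54$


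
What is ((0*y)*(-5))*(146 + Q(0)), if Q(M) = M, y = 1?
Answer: 0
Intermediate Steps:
((0*y)*(-5))*(146 + Q(0)) = ((0*1)*(-5))*(146 + 0) = (0*(-5))*146 = 0*146 = 0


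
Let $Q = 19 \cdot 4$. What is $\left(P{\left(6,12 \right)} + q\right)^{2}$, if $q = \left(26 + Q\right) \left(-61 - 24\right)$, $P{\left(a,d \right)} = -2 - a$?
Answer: $75307684$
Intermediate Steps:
$Q = 76$
$q = -8670$ ($q = \left(26 + 76\right) \left(-61 - 24\right) = 102 \left(-85\right) = -8670$)
$\left(P{\left(6,12 \right)} + q\right)^{2} = \left(\left(-2 - 6\right) - 8670\right)^{2} = \left(-8 - 8670\right)^{2} = \left(-8678\right)^{2} = 75307684$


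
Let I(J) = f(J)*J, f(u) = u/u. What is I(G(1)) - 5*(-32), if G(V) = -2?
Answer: 158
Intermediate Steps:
f(u) = 1
I(J) = J (I(J) = 1*J = J)
I(G(1)) - 5*(-32) = -2 - 5*(-32) = -2 + 160 = 158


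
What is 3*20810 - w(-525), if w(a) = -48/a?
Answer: 10925234/175 ≈ 62430.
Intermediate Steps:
3*20810 - w(-525) = 3*20810 - (-48)/(-525) = 62430 - (-48)*(-1)/525 = 62430 - 1*16/175 = 62430 - 16/175 = 10925234/175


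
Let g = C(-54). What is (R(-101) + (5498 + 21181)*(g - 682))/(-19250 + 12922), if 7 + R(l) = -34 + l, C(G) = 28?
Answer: 2181026/791 ≈ 2757.3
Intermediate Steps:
g = 28
R(l) = -41 + l (R(l) = -7 + (-34 + l) = -41 + l)
(R(-101) + (5498 + 21181)*(g - 682))/(-19250 + 12922) = ((-41 - 101) + (5498 + 21181)*(28 - 682))/(-19250 + 12922) = (-142 + 26679*(-654))/(-6328) = (-142 - 17448066)*(-1/6328) = -17448208*(-1/6328) = 2181026/791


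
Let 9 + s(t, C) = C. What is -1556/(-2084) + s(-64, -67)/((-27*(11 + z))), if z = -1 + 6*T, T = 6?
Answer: 261367/323541 ≈ 0.80783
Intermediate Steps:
s(t, C) = -9 + C
z = 35 (z = -1 + 6*6 = -1 + 36 = 35)
-1556/(-2084) + s(-64, -67)/((-27*(11 + z))) = -1556/(-2084) + (-9 - 67)/((-27*(11 + 35))) = -1556*(-1/2084) - 76/((-27*46)) = 389/521 - 76/(-1242) = 389/521 - 76*(-1/1242) = 389/521 + 38/621 = 261367/323541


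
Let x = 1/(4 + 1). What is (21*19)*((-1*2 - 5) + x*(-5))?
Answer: -3192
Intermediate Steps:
x = ⅕ (x = 1/5 = ⅕ ≈ 0.20000)
(21*19)*((-1*2 - 5) + x*(-5)) = (21*19)*((-1*2 - 5) + (⅕)*(-5)) = 399*((-2 - 5) - 1) = 399*(-7 - 1) = 399*(-8) = -3192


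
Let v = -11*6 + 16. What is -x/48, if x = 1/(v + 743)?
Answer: -1/33264 ≈ -3.0063e-5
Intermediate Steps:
v = -50 (v = -66 + 16 = -50)
x = 1/693 (x = 1/(-50 + 743) = 1/693 ≈ 0.0014430)
-x/48 = -1/(693*48) = -1*1/33264 = -1/33264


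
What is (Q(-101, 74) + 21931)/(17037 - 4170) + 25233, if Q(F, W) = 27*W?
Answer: 324696940/12867 ≈ 25235.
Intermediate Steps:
(Q(-101, 74) + 21931)/(17037 - 4170) + 25233 = (27*74 + 21931)/(17037 - 4170) + 25233 = (1998 + 21931)/12867 + 25233 = 23929*(1/12867) + 25233 = 23929/12867 + 25233 = 324696940/12867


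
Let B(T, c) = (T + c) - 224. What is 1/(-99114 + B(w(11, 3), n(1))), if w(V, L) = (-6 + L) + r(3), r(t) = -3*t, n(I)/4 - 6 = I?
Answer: -1/99322 ≈ -1.0068e-5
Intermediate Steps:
n(I) = 24 + 4*I
w(V, L) = -15 + L (w(V, L) = (-6 + L) - 3*3 = (-6 + L) - 9 = -15 + L)
B(T, c) = -224 + T + c
1/(-99114 + B(w(11, 3), n(1))) = 1/(-99114 + (-224 + (-15 + 3) + (24 + 4*1))) = 1/(-99114 + (-224 - 12 + (24 + 4))) = 1/(-99114 + (-224 - 12 + 28)) = 1/(-99114 - 208) = 1/(-99322) = -1/99322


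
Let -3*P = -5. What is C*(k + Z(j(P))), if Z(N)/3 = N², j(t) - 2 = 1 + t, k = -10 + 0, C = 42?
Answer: 2324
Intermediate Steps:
k = -10
P = 5/3 (P = -⅓*(-5) = 5/3 ≈ 1.6667)
j(t) = 3 + t (j(t) = 2 + (1 + t) = 3 + t)
Z(N) = 3*N²
C*(k + Z(j(P))) = 42*(-10 + 3*(3 + 5/3)²) = 42*(-10 + 3*(14/3)²) = 42*(-10 + 3*(196/9)) = 42*(-10 + 196/3) = 42*(166/3) = 2324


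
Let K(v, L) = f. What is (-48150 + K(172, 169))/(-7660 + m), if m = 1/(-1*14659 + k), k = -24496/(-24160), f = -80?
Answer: 106750155057/16954306345 ≈ 6.2963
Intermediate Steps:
k = 1531/1510 (k = -24496*(-1/24160) = 1531/1510 ≈ 1.0139)
K(v, L) = -80
m = -1510/22133559 (m = 1/(-1*14659 + 1531/1510) = 1/(-14659 + 1531/1510) = 1/(-22133559/1510) = -1510/22133559 ≈ -6.8222e-5)
(-48150 + K(172, 169))/(-7660 + m) = (-48150 - 80)/(-7660 - 1510/22133559) = -48230/(-169543063450/22133559) = -48230*(-22133559/169543063450) = 106750155057/16954306345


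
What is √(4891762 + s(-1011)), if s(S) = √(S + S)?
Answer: √(4891762 + I*√2022) ≈ 2211.7 + 0.01*I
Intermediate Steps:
s(S) = √2*√S (s(S) = √(2*S) = √2*√S)
√(4891762 + s(-1011)) = √(4891762 + √2*√(-1011)) = √(4891762 + √2*(I*√1011)) = √(4891762 + I*√2022)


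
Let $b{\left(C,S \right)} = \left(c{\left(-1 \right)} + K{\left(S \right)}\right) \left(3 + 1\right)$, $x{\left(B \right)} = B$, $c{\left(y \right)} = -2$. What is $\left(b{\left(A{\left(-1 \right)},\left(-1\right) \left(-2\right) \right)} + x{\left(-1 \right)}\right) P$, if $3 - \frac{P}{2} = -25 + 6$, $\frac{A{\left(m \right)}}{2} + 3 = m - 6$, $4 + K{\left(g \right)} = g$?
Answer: $-748$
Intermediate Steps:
$K{\left(g \right)} = -4 + g$
$A{\left(m \right)} = -18 + 2 m$ ($A{\left(m \right)} = -6 + 2 \left(m - 6\right) = -6 + 2 \left(-6 + m\right) = -6 + \left(-12 + 2 m\right) = -18 + 2 m$)
$b{\left(C,S \right)} = -24 + 4 S$ ($b{\left(C,S \right)} = \left(-2 + \left(-4 + S\right)\right) \left(3 + 1\right) = \left(-6 + S\right) 4 = -24 + 4 S$)
$P = 44$ ($P = 6 - 2 \left(-25 + 6\right) = 6 - -38 = 6 + 38 = 44$)
$\left(b{\left(A{\left(-1 \right)},\left(-1\right) \left(-2\right) \right)} + x{\left(-1 \right)}\right) P = \left(\left(-24 + 4 \left(\left(-1\right) \left(-2\right)\right)\right) - 1\right) 44 = \left(\left(-24 + 4 \cdot 2\right) - 1\right) 44 = \left(\left(-24 + 8\right) - 1\right) 44 = \left(-16 - 1\right) 44 = \left(-17\right) 44 = -748$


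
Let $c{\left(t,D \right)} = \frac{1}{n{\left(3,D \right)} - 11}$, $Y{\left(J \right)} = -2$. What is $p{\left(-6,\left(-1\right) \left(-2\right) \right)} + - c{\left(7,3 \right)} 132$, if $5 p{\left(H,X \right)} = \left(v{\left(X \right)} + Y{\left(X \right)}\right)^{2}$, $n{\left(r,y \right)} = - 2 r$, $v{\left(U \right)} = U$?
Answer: $\frac{132}{17} \approx 7.7647$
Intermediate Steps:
$c{\left(t,D \right)} = - \frac{1}{17}$ ($c{\left(t,D \right)} = \frac{1}{\left(-2\right) 3 - 11} = \frac{1}{-6 - 11} = \frac{1}{-17} = - \frac{1}{17}$)
$p{\left(H,X \right)} = \frac{\left(-2 + X\right)^{2}}{5}$ ($p{\left(H,X \right)} = \frac{\left(X - 2\right)^{2}}{5} = \frac{\left(-2 + X\right)^{2}}{5}$)
$p{\left(-6,\left(-1\right) \left(-2\right) \right)} + - c{\left(7,3 \right)} 132 = \frac{\left(-2 - -2\right)^{2}}{5} + \left(-1\right) \left(- \frac{1}{17}\right) 132 = \frac{\left(-2 + 2\right)^{2}}{5} + \frac{1}{17} \cdot 132 = \frac{0^{2}}{5} + \frac{132}{17} = \frac{1}{5} \cdot 0 + \frac{132}{17} = 0 + \frac{132}{17} = \frac{132}{17}$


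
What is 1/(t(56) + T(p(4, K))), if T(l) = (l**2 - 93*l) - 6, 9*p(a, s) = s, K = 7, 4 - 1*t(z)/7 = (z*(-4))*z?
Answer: 81/7108420 ≈ 1.1395e-5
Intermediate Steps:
t(z) = 28 + 28*z**2 (t(z) = 28 - 7*z*(-4)*z = 28 - 7*(-4*z)*z = 28 - (-28)*z**2 = 28 + 28*z**2)
p(a, s) = s/9
T(l) = -6 + l**2 - 93*l
1/(t(56) + T(p(4, K))) = 1/((28 + 28*56**2) + (-6 + ((1/9)*7)**2 - 31*7/3)) = 1/((28 + 28*3136) + (-6 + (7/9)**2 - 93*7/9)) = 1/((28 + 87808) + (-6 + 49/81 - 217/3)) = 1/(87836 - 6296/81) = 1/(7108420/81) = 81/7108420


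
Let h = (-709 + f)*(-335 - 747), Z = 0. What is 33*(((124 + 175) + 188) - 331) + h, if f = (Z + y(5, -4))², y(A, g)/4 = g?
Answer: 495294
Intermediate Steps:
y(A, g) = 4*g
f = 256 (f = (0 + 4*(-4))² = (0 - 16)² = (-16)² = 256)
h = 490146 (h = (-709 + 256)*(-335 - 747) = -453*(-1082) = 490146)
33*(((124 + 175) + 188) - 331) + h = 33*(((124 + 175) + 188) - 331) + 490146 = 33*((299 + 188) - 331) + 490146 = 33*(487 - 331) + 490146 = 33*156 + 490146 = 5148 + 490146 = 495294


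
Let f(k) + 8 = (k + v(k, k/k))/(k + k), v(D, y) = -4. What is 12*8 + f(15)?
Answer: 2651/30 ≈ 88.367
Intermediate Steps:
f(k) = -8 + (-4 + k)/(2*k) (f(k) = -8 + (k - 4)/(k + k) = -8 + (-4 + k)/((2*k)) = -8 + (-4 + k)*(1/(2*k)) = -8 + (-4 + k)/(2*k))
12*8 + f(15) = 12*8 + (-15/2 - 2/15) = 96 + (-15/2 - 2*1/15) = 96 + (-15/2 - 2/15) = 96 - 229/30 = 2651/30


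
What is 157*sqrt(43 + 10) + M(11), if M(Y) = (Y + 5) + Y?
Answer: 27 + 157*sqrt(53) ≈ 1170.0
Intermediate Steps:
M(Y) = 5 + 2*Y (M(Y) = (5 + Y) + Y = 5 + 2*Y)
157*sqrt(43 + 10) + M(11) = 157*sqrt(43 + 10) + (5 + 2*11) = 157*sqrt(53) + (5 + 22) = 157*sqrt(53) + 27 = 27 + 157*sqrt(53)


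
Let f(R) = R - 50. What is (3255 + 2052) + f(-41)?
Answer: 5216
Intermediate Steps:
f(R) = -50 + R
(3255 + 2052) + f(-41) = (3255 + 2052) + (-50 - 41) = 5307 - 91 = 5216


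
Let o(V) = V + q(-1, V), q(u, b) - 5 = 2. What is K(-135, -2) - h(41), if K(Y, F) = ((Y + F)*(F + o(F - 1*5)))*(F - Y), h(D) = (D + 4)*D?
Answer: 34597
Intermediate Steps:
q(u, b) = 7 (q(u, b) = 5 + 2 = 7)
o(V) = 7 + V (o(V) = V + 7 = 7 + V)
h(D) = D*(4 + D) (h(D) = (4 + D)*D = D*(4 + D))
K(Y, F) = (2 + 2*F)*(F + Y)*(F - Y) (K(Y, F) = ((Y + F)*(F + (7 + (F - 1*5))))*(F - Y) = ((F + Y)*(F + (7 + (F - 5))))*(F - Y) = ((F + Y)*(F + (7 + (-5 + F))))*(F - Y) = ((F + Y)*(F + (2 + F)))*(F - Y) = ((F + Y)*(2 + 2*F))*(F - Y) = ((2 + 2*F)*(F + Y))*(F - Y) = (2 + 2*F)*(F + Y)*(F - Y))
K(-135, -2) - h(41) = (-2*(-135)**2 + 2*(-2)**2 + 2*(-2)**3 - 2*(-2)*(-135)**2) - 41*(4 + 41) = (-2*18225 + 2*4 + 2*(-8) - 2*(-2)*18225) - 41*45 = (-36450 + 8 - 16 + 72900) - 1*1845 = 36442 - 1845 = 34597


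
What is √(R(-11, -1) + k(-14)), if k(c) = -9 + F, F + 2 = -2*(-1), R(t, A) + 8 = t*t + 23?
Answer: √127 ≈ 11.269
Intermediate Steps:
R(t, A) = 15 + t² (R(t, A) = -8 + (t*t + 23) = -8 + (t² + 23) = -8 + (23 + t²) = 15 + t²)
F = 0 (F = -2 - 2*(-1) = -2 + 2 = 0)
k(c) = -9 (k(c) = -9 + 0 = -9)
√(R(-11, -1) + k(-14)) = √((15 + (-11)²) - 9) = √((15 + 121) - 9) = √(136 - 9) = √127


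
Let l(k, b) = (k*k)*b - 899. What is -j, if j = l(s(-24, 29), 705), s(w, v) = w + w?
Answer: -1623421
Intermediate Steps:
s(w, v) = 2*w
l(k, b) = -899 + b*k**2 (l(k, b) = k**2*b - 899 = b*k**2 - 899 = -899 + b*k**2)
j = 1623421 (j = -899 + 705*(2*(-24))**2 = -899 + 705*(-48)**2 = -899 + 705*2304 = -899 + 1624320 = 1623421)
-j = -1*1623421 = -1623421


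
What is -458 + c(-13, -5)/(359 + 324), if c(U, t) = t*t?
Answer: -312789/683 ≈ -457.96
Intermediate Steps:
c(U, t) = t²
-458 + c(-13, -5)/(359 + 324) = -458 + (-5)²/(359 + 324) = -458 + 25/683 = -312789/683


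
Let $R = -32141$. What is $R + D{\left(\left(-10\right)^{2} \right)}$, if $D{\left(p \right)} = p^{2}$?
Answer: $-22141$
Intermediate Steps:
$R + D{\left(\left(-10\right)^{2} \right)} = -32141 + \left(\left(-10\right)^{2}\right)^{2} = -32141 + 100^{2} = -32141 + 10000 = -22141$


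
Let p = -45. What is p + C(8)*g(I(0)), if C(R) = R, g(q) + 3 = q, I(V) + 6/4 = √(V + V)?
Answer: -81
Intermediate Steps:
I(V) = -3/2 + √2*√V (I(V) = -3/2 + √(V + V) = -3/2 + √(2*V) = -3/2 + √2*√V)
g(q) = -3 + q
p + C(8)*g(I(0)) = -45 + 8*(-3 + (-3/2 + √2*√0)) = -45 + 8*(-3 + (-3/2 + √2*0)) = -45 + 8*(-3 + (-3/2 + 0)) = -45 + 8*(-3 - 3/2) = -45 + 8*(-9/2) = -45 - 36 = -81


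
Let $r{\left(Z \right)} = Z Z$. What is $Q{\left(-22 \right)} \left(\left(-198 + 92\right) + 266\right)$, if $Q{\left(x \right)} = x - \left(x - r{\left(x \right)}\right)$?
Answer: $77440$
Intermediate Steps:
$r{\left(Z \right)} = Z^{2}$
$Q{\left(x \right)} = x^{2}$ ($Q{\left(x \right)} = x + \left(x^{2} - x\right) = x^{2}$)
$Q{\left(-22 \right)} \left(\left(-198 + 92\right) + 266\right) = \left(-22\right)^{2} \left(\left(-198 + 92\right) + 266\right) = 484 \left(-106 + 266\right) = 484 \cdot 160 = 77440$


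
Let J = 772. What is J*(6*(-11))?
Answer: -50952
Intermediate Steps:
J*(6*(-11)) = 772*(6*(-11)) = 772*(-66) = -50952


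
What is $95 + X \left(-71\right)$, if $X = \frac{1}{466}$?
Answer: $\frac{44199}{466} \approx 94.848$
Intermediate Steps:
$X = \frac{1}{466} \approx 0.0021459$
$95 + X \left(-71\right) = 95 + \frac{1}{466} \left(-71\right) = 95 - \frac{71}{466} = \frac{44199}{466}$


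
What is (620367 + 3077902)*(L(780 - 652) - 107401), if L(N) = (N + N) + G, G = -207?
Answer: -397016573688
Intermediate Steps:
L(N) = -207 + 2*N (L(N) = (N + N) - 207 = 2*N - 207 = -207 + 2*N)
(620367 + 3077902)*(L(780 - 652) - 107401) = (620367 + 3077902)*((-207 + 2*(780 - 652)) - 107401) = 3698269*((-207 + 2*128) - 107401) = 3698269*((-207 + 256) - 107401) = 3698269*(49 - 107401) = 3698269*(-107352) = -397016573688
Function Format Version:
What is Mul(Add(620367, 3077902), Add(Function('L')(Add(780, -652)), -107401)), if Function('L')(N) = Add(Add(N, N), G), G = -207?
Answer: -397016573688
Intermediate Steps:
Function('L')(N) = Add(-207, Mul(2, N)) (Function('L')(N) = Add(Add(N, N), -207) = Add(Mul(2, N), -207) = Add(-207, Mul(2, N)))
Mul(Add(620367, 3077902), Add(Function('L')(Add(780, -652)), -107401)) = Mul(Add(620367, 3077902), Add(Add(-207, Mul(2, Add(780, -652))), -107401)) = Mul(3698269, Add(Add(-207, Mul(2, 128)), -107401)) = Mul(3698269, Add(Add(-207, 256), -107401)) = Mul(3698269, Add(49, -107401)) = Mul(3698269, -107352) = -397016573688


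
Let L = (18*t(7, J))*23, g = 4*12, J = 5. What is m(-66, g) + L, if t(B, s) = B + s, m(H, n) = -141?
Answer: 4827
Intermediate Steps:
g = 48
L = 4968 (L = (18*(7 + 5))*23 = (18*12)*23 = 216*23 = 4968)
m(-66, g) + L = -141 + 4968 = 4827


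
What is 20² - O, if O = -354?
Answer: 754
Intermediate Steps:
20² - O = 20² - 1*(-354) = 400 + 354 = 754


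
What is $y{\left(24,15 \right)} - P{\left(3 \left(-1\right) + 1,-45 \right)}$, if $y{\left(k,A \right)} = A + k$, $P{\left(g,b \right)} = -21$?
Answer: $60$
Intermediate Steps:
$y{\left(24,15 \right)} - P{\left(3 \left(-1\right) + 1,-45 \right)} = \left(15 + 24\right) - -21 = 39 + 21 = 60$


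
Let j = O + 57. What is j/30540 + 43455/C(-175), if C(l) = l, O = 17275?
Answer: -13240826/53445 ≈ -247.75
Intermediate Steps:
j = 17332 (j = 17275 + 57 = 17332)
j/30540 + 43455/C(-175) = 17332/30540 + 43455/(-175) = 17332*(1/30540) + 43455*(-1/175) = 4333/7635 - 8691/35 = -13240826/53445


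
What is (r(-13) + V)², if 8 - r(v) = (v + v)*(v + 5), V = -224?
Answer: 179776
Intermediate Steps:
r(v) = 8 - 2*v*(5 + v) (r(v) = 8 - (v + v)*(v + 5) = 8 - 2*v*(5 + v))
(r(-13) + V)² = ((8 - 10*(-13) - 2*(-13)²) - 224)² = ((8 + 130 - 2*169) - 224)² = ((8 + 130 - 338) - 224)² = (-200 - 224)² = (-424)² = 179776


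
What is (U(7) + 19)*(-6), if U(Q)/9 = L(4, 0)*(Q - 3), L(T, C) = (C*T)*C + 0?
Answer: -114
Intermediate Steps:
L(T, C) = T*C² (L(T, C) = T*C² + 0 = T*C²)
U(Q) = 0 (U(Q) = 9*((4*0²)*(Q - 3)) = 9*((4*0)*(-3 + Q)) = 9*(0*(-3 + Q)) = 9*0 = 0)
(U(7) + 19)*(-6) = (0 + 19)*(-6) = 19*(-6) = -114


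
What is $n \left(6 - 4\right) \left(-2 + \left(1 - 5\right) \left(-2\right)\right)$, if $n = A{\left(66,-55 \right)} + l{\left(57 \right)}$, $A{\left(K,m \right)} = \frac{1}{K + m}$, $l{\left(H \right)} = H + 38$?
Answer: $\frac{12552}{11} \approx 1141.1$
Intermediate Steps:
$l{\left(H \right)} = 38 + H$
$n = \frac{1046}{11}$ ($n = \frac{1}{66 - 55} + \left(38 + 57\right) = \frac{1}{11} + 95 = \frac{1046}{11} \approx 95.091$)
$n \left(6 - 4\right) \left(-2 + \left(1 - 5\right) \left(-2\right)\right) = \frac{1046 \left(6 - 4\right) \left(-2 + \left(1 - 5\right) \left(-2\right)\right)}{11} = \frac{1046 \cdot 2 \left(-2 - -8\right)}{11} = \frac{1046 \cdot 2 \left(-2 + 8\right)}{11} = \frac{1046 \cdot 2 \cdot 6}{11} = \frac{1046}{11} \cdot 12 = \frac{12552}{11}$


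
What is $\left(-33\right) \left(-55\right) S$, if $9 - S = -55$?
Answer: $116160$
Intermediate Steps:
$S = 64$ ($S = 9 - -55 = 9 + 55 = 64$)
$\left(-33\right) \left(-55\right) S = \left(-33\right) \left(-55\right) 64 = 1815 \cdot 64 = 116160$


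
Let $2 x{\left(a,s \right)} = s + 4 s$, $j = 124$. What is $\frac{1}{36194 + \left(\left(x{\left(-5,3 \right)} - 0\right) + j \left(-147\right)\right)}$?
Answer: $\frac{2}{35947} \approx 5.5637 \cdot 10^{-5}$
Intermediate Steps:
$x{\left(a,s \right)} = \frac{5 s}{2}$ ($x{\left(a,s \right)} = \frac{s + 4 s}{2} = \frac{5 s}{2}$)
$\frac{1}{36194 + \left(\left(x{\left(-5,3 \right)} - 0\right) + j \left(-147\right)\right)} = \frac{1}{36194 + \left(\left(\frac{5}{2} \cdot 3 - 0\right) + 124 \left(-147\right)\right)} = \frac{1}{36194 + \left(\left(\frac{15}{2} + 0\right) - 18228\right)} = \frac{1}{36194 + \left(\frac{15}{2} - 18228\right)} = \frac{1}{36194 - \frac{36441}{2}} = \frac{1}{\frac{35947}{2}} = \frac{2}{35947}$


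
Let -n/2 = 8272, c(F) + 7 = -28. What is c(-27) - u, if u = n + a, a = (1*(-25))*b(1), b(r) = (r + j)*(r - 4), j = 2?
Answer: 16284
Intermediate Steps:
c(F) = -35 (c(F) = -7 - 28 = -35)
n = -16544 (n = -2*8272 = -16544)
b(r) = (-4 + r)*(2 + r) (b(r) = (r + 2)*(r - 4) = (2 + r)*(-4 + r) = (-4 + r)*(2 + r))
a = 225 (a = (1*(-25))*(-8 + 1**2 - 2*1) = -25*(-8 + 1 - 2) = -25*(-9) = 225)
u = -16319 (u = -16544 + 225 = -16319)
c(-27) - u = -35 - 1*(-16319) = -35 + 16319 = 16284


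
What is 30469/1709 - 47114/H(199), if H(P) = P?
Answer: -74454495/340091 ≈ -218.93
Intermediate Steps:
30469/1709 - 47114/H(199) = 30469/1709 - 47114/199 = -74454495/340091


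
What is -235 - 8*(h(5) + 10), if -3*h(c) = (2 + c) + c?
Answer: -283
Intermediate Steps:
h(c) = -2/3 - 2*c/3 (h(c) = -((2 + c) + c)/3 = -(2 + 2*c)/3 = -2/3 - 2*c/3)
-235 - 8*(h(5) + 10) = -235 - 8*((-2/3 - 2/3*5) + 10) = -235 - 8*((-2/3 - 10/3) + 10) = -235 - 8*(-4 + 10) = -235 - 8*6 = -235 - 1*48 = -235 - 48 = -283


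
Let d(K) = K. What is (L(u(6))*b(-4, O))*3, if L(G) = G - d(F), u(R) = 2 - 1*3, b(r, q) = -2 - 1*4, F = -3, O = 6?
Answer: -36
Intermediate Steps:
b(r, q) = -6 (b(r, q) = -2 - 4 = -6)
u(R) = -1 (u(R) = 2 - 3 = -1)
L(G) = 3 + G (L(G) = G - 1*(-3) = G + 3 = 3 + G)
(L(u(6))*b(-4, O))*3 = ((3 - 1)*(-6))*3 = (2*(-6))*3 = -12*3 = -36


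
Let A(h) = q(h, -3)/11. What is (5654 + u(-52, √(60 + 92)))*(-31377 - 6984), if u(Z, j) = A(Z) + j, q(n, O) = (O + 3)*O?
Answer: -216893094 - 76722*√38 ≈ -2.1737e+8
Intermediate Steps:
q(n, O) = O*(3 + O) (q(n, O) = (3 + O)*O = O*(3 + O))
A(h) = 0 (A(h) = -3*(3 - 3)/11 = -3*0*(1/11) = 0*(1/11) = 0)
u(Z, j) = j (u(Z, j) = 0 + j = j)
(5654 + u(-52, √(60 + 92)))*(-31377 - 6984) = (5654 + √(60 + 92))*(-31377 - 6984) = (5654 + √152)*(-38361) = (5654 + 2*√38)*(-38361) = -216893094 - 76722*√38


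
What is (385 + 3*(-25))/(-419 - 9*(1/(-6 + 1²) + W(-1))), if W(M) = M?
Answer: -1550/2041 ≈ -0.75943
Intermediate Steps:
(385 + 3*(-25))/(-419 - 9*(1/(-6 + 1²) + W(-1))) = (385 + 3*(-25))/(-419 - 9*(1/(-6 + 1²) - 1)) = (385 - 75)/(-419 - 9*(1/(-6 + 1) - 1)) = 310/(-419 - 9*(1/(-5) - 1)) = 310/(-419 - 9*(-⅕ - 1)) = 310/(-419 - 9*(-6/5)) = 310/(-419 + 54/5) = 310/(-2041/5) = 310*(-5/2041) = -1550/2041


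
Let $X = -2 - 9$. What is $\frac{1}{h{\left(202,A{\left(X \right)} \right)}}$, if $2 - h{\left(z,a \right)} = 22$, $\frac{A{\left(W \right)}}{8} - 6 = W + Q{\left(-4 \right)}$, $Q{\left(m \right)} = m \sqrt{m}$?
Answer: $- \frac{1}{20} \approx -0.05$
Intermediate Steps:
$Q{\left(m \right)} = m^{\frac{3}{2}}$
$X = -11$ ($X = -2 - 9 = -11$)
$A{\left(W \right)} = 48 - 64 i + 8 W$ ($A{\left(W \right)} = 48 + 8 \left(W + \left(-4\right)^{\frac{3}{2}}\right) = 48 + 8 \left(W - 8 i\right) = 48 + \left(- 64 i + 8 W\right) = 48 - 64 i + 8 W$)
$h{\left(z,a \right)} = -20$ ($h{\left(z,a \right)} = 2 - 22 = -20$)
$\frac{1}{h{\left(202,A{\left(X \right)} \right)}} = \frac{1}{-20} = - \frac{1}{20}$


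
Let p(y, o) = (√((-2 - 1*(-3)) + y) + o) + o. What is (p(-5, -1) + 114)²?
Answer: 12540 + 448*I ≈ 12540.0 + 448.0*I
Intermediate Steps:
p(y, o) = √(1 + y) + 2*o (p(y, o) = (√((-2 + 3) + y) + o) + o = (√(1 + y) + o) + o = (o + √(1 + y)) + o = √(1 + y) + 2*o)
(p(-5, -1) + 114)² = ((√(1 - 5) + 2*(-1)) + 114)² = ((√(-4) - 2) + 114)² = ((2*I - 2) + 114)² = ((-2 + 2*I) + 114)² = (112 + 2*I)²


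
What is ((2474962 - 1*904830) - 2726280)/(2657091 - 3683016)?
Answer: 1156148/1025925 ≈ 1.1269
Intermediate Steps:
((2474962 - 1*904830) - 2726280)/(2657091 - 3683016) = ((2474962 - 904830) - 2726280)/(-1025925) = (1570132 - 2726280)*(-1/1025925) = -1156148*(-1/1025925) = 1156148/1025925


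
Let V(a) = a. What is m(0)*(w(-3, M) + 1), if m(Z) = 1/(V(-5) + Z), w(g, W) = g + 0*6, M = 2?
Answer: 2/5 ≈ 0.40000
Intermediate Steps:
w(g, W) = g (w(g, W) = g + 0 = g)
m(Z) = 1/(-5 + Z)
m(0)*(w(-3, M) + 1) = (-3 + 1)/(-5 + 0) = -2/(-5) = -1/5*(-2) = 2/5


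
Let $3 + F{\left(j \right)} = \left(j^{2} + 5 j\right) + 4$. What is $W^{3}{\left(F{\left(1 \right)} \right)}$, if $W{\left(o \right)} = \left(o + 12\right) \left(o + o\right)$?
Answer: $18821096$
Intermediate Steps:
$F{\left(j \right)} = 1 + j^{2} + 5 j$ ($F{\left(j \right)} = -3 + \left(\left(j^{2} + 5 j\right) + 4\right) = -3 + \left(4 + j^{2} + 5 j\right) = 1 + j^{2} + 5 j$)
$W{\left(o \right)} = 2 o \left(12 + o\right)$ ($W{\left(o \right)} = \left(12 + o\right) 2 o = 2 o \left(12 + o\right)$)
$W^{3}{\left(F{\left(1 \right)} \right)} = \left(2 \left(1 + 1^{2} + 5 \cdot 1\right) \left(12 + \left(1 + 1^{2} + 5 \cdot 1\right)\right)\right)^{3} = \left(2 \left(1 + 1 + 5\right) \left(12 + \left(1 + 1 + 5\right)\right)\right)^{3} = \left(2 \cdot 7 \left(12 + 7\right)\right)^{3} = \left(2 \cdot 7 \cdot 19\right)^{3} = 266^{3} = 18821096$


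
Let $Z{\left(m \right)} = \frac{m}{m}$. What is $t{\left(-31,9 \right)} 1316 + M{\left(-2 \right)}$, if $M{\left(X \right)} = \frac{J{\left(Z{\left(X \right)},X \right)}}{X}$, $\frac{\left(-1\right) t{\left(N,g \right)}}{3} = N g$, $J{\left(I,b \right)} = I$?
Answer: $\frac{2202983}{2} \approx 1.1015 \cdot 10^{6}$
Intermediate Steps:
$Z{\left(m \right)} = 1$
$t{\left(N,g \right)} = - 3 N g$
$M{\left(X \right)} = \frac{1}{X}$ ($M{\left(X \right)} = 1 \frac{1}{X} = \frac{1}{X}$)
$t{\left(-31,9 \right)} 1316 + M{\left(-2 \right)} = \left(-3\right) \left(-31\right) 9 \cdot 1316 + \frac{1}{-2} = 837 \cdot 1316 - \frac{1}{2} = 1101492 - \frac{1}{2} = \frac{2202983}{2}$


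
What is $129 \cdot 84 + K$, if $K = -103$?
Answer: $10733$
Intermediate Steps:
$129 \cdot 84 + K = 129 \cdot 84 - 103 = 10836 - 103 = 10733$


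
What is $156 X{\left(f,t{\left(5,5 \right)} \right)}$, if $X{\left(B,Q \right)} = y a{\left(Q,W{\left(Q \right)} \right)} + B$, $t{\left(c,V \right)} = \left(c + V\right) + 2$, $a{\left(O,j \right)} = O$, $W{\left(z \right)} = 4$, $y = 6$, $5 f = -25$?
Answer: $10452$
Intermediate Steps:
$f = -5$ ($f = \frac{1}{5} \left(-25\right) = -5$)
$t{\left(c,V \right)} = 2 + V + c$ ($t{\left(c,V \right)} = \left(V + c\right) + 2 = 2 + V + c$)
$X{\left(B,Q \right)} = B + 6 Q$ ($X{\left(B,Q \right)} = 6 Q + B = B + 6 Q$)
$156 X{\left(f,t{\left(5,5 \right)} \right)} = 156 \left(-5 + 6 \left(2 + 5 + 5\right)\right) = 156 \left(-5 + 6 \cdot 12\right) = 156 \left(-5 + 72\right) = 156 \cdot 67 = 10452$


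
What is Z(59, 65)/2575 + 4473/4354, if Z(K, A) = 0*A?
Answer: 639/622 ≈ 1.0273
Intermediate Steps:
Z(K, A) = 0
Z(59, 65)/2575 + 4473/4354 = 0/2575 + 4473/4354 = 0*(1/2575) + 4473*(1/4354) = 0 + 639/622 = 639/622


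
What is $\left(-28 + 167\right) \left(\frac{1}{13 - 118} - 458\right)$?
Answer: $- \frac{6684649}{105} \approx -63663.0$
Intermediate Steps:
$\left(-28 + 167\right) \left(\frac{1}{13 - 118} - 458\right) = 139 \left(\frac{1}{-105} - 458\right) = 139 \left(- \frac{1}{105} - 458\right) = 139 \left(- \frac{48091}{105}\right) = - \frac{6684649}{105}$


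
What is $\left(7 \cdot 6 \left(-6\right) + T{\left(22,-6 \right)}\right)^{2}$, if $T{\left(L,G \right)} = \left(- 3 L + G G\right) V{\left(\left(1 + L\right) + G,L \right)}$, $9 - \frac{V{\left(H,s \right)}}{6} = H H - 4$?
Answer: $2443127184$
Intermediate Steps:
$V{\left(H,s \right)} = 78 - 6 H^{2}$ ($V{\left(H,s \right)} = 54 - 6 \left(H H - 4\right) = 54 - 6 \left(H^{2} - 4\right) = 54 - 6 \left(-4 + H^{2}\right) = 54 - \left(-24 + 6 H^{2}\right) = 78 - 6 H^{2}$)
$T{\left(L,G \right)} = \left(78 - 6 \left(1 + G + L\right)^{2}\right) \left(G^{2} - 3 L\right)$ ($T{\left(L,G \right)} = \left(- 3 L + G G\right) \left(78 - 6 \left(\left(1 + L\right) + G\right)^{2}\right) = \left(- 3 L + G^{2}\right) \left(78 - 6 \left(1 + G + L\right)^{2}\right) = \left(G^{2} - 3 L\right) \left(78 - 6 \left(1 + G + L\right)^{2}\right) = \left(78 - 6 \left(1 + G + L\right)^{2}\right) \left(G^{2} - 3 L\right)$)
$\left(7 \cdot 6 \left(-6\right) + T{\left(22,-6 \right)}\right)^{2} = \left(7 \cdot 6 \left(-6\right) - 6 \left(-13 + \left(1 - 6 + 22\right)^{2}\right) \left(\left(-6\right)^{2} - 66\right)\right)^{2} = \left(42 \left(-6\right) - 6 \left(-13 + 17^{2}\right) \left(36 - 66\right)\right)^{2} = \left(-252 - 6 \left(-13 + 289\right) \left(-30\right)\right)^{2} = \left(-252 - 1656 \left(-30\right)\right)^{2} = \left(-252 + 49680\right)^{2} = 49428^{2} = 2443127184$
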